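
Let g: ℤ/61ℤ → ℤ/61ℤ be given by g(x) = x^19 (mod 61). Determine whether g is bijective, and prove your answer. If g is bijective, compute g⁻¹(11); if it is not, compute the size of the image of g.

50

Since 61 is prime, the nonzero elements of ℤ/61ℤ form a cyclic group of order 60.
As gcd(19, 60) = 1, raising to the 19th power is a bijection on this group: if u^19 ≡ v^19 then (uv^{−1})^19 = 1, and the only element of order dividing gcd(19, 60) = 1 is 1, so u = v.
With g(0) = 0 this makes g injective on all of ℤ/61ℤ, hence bijective (finite equal-size domain and codomain). In particular g is bijective.
Since g is bijective, we find the preimage of 11. The inverse of x ↦ x^19 on (ℤ/61ℤ)^× is x ↦ x^19, because 19·19 = 361 = 6·60 + 1 ≡ 1 (mod 60) and x^{60} = 1 for x ≠ 0 (Fermat). So g⁻¹(11) = 11^19 mod 61.
Repeated squaring mod 61: 11^1 ≡ 11, 11^2 ≡ 11² = 121 ≡ 60, 11^4 ≡ 60² = 3600 ≡ 1, 11^8 ≡ 1² = 1, 11^16 ≡ 1² = 1. Since 19 = 16 + 2 + 1, 11^19 ≡ 1·60·11: 1·60 = 60, then 60·11 = 660 ≡ 50. So 11^19 ≡ 50 (mod 61).
Hence g⁻¹(11) = 50.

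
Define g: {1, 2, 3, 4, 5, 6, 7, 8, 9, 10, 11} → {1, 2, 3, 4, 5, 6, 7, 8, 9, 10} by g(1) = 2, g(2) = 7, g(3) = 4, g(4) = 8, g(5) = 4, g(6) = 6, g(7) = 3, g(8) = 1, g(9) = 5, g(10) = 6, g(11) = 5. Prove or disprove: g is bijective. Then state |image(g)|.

g(3) = 4 = g(5) with 3 ≠ 5, so g is not injective, hence not bijective.
The image of g is {1, 2, 3, 4, 5, 6, 7, 8}, which has 8 elements.

8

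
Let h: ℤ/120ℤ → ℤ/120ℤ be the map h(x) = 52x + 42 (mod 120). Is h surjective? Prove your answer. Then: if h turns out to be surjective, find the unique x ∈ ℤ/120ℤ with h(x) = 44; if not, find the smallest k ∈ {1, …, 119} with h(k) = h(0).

30

By definition, h is surjective if every y in the codomain equals h(x) for some x in the domain.
Since gcd(52, 120) = 4, we have 52x ≡ 0 (mod 4) for all x, so h(x) ≡ 2 (mod 4).
But 0 ≢ 2 (mod 4), so 0 ∈ ℤ/120ℤ has no preimage. Therefore h is not surjective.
Since h is not surjective, we find the least positive k with h(k) = h(0): this means 52k ≡ 0 (mod 120), i.e. 120 ∣ 52k. Since gcd(52, 120) = 4, dividing through by 4 this holds exactly when 30 ∣ 13k, and as gcd(13, 30) = 1, exactly when 30 ∣ k.
The smallest positive such k is 30.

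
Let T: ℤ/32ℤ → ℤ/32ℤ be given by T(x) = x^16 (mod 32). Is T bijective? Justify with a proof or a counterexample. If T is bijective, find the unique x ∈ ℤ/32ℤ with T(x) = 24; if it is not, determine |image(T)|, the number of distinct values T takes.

2

T(0) = 0^16 = 0.
T(2): Repeated squaring mod 32: 2^1 ≡ 2, 2^2 ≡ 2² = 4, 2^4 ≡ 4² = 16, 2^8 ≡ 16² = 256 ≡ 0, 2^16 ≡ 0² = 0. So 2^16 ≡ 0 (mod 32).
So T(0) = T(2) = 0 while 0 ≠ 2, thus T is not injective, hence not bijective.
Since T is not bijective, we determine |image(T)|. Computing x^16 mod 32 for each x (by repeated squaring, reducing mod 32 at every step), the values T(0), T(1), …, T(31) are: 0, 1, 0, 1, 0, 1, 0, 1, 0, 1, 0, 1, 0, 1, 0, 1, 0, 1, 0, 1, 0, 1, 0, 1, 0, 1, 0, 1, 0, 1, 0, 1.
The distinct values are {0, 1}; there are 2 of them.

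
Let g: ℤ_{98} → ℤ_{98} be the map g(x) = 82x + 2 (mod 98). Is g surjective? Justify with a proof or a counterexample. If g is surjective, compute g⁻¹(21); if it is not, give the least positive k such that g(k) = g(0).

By definition, g is surjective if every y in the codomain equals g(x) for some x in the domain.
Since gcd(82, 98) = 2, we have 82x ≡ 0 (mod 2) for all x, so g(x) ≡ 0 (mod 2).
But 1 ≢ 0 (mod 2), so 1 ∈ ℤ_{98} has no preimage. Therefore g is not surjective.
Since g is not surjective, we find the least positive k with g(k) = g(0): this means 82k ≡ 0 (mod 98), i.e. 98 ∣ 82k. Since gcd(82, 98) = 2, dividing through by 2 this holds exactly when 49 ∣ 41k, and as gcd(41, 49) = 1, exactly when 49 ∣ k.
The smallest positive such k is 49.

49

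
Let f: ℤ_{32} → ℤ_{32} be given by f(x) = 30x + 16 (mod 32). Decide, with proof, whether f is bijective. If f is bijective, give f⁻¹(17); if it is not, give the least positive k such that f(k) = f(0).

We have gcd(30, 32) = 2 > 1. Taking a = 0 and b = 16: f(0) = 16 and f(16) = 30·16 + 16 = 496 ≡ 16 (mod 32).
So f(0) = f(16) while 0 ≠ 16, so f is not injective, hence not bijective.
Since f is not bijective, we find the least positive k with f(k) = f(0): this means 30k ≡ 0 (mod 32), i.e. 32 ∣ 30k. Since gcd(30, 32) = 2, dividing through by 2 this holds exactly when 16 ∣ 15k, and as gcd(15, 16) = 1, exactly when 16 ∣ k.
The smallest positive such k is 16.

16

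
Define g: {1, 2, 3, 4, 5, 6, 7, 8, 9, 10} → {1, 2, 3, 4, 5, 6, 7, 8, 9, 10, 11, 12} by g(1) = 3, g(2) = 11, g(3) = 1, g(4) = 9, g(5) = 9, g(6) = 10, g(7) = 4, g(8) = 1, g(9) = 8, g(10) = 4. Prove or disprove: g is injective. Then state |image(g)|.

7

g(4) = 9 = g(5) with 4 ≠ 5, so g is not injective.
The image of g is {1, 3, 4, 8, 9, 10, 11}, which has 7 elements.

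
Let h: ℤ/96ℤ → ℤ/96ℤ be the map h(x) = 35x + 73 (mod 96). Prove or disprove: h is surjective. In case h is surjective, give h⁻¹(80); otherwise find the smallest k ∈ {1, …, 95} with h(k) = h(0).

Since gcd(35, 96) = 1, 35 is invertible modulo 96. Euclid's algorithm: 96 = 2·35 + 26, 35 = 1·26 + 9, 26 = 2·9 + 8, 9 = 1·8 + 1; back-substituting gives 1 = 11·35 − 4·96, so 35⁻¹ ≡ 11 (mod 96).
For any y ∈ ℤ/96ℤ, x = 11(y − 73) mod 96 satisfies h(x) = 35·11(y − 73) + 73 ≡ y (since 35·11 ≡ 1 mod 96). So every y has a preimage.
So h is surjective.
Since h is surjective, we find h⁻¹(80): we need 35x ≡ 80 − 73 ≡ 7 (mod 96). Using 35⁻¹ = 11: x ≡ 11·7 = 77, so x = 77.
Check: h(77) = 35·77 + 73 = 2768 = 28·96 + 80 ≡ 80 (mod 96).

77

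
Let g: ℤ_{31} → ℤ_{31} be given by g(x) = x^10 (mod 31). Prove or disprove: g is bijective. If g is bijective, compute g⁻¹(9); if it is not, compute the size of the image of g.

4

g(1) = 1^10 = 1.
g(2): Repeated squaring mod 31: 2^1 ≡ 2, 2^2 ≡ 2² = 4, 2^4 ≡ 4² = 16, 2^8 ≡ 16² = 256 ≡ 8. Since 10 = 8 + 2, 2^10 ≡ 8·4: 8·4 = 32 ≡ 1. So 2^10 ≡ 1 (mod 31).
So g(1) = g(2) = 1 while 1 ≠ 2, so g is not injective, hence not bijective.
Since g is not bijective, we determine |image(g)|. Computing x^10 mod 31 for each x (by repeated squaring, reducing mod 31 at every step), the values g(0), g(1), …, g(30) are: 0, 1, 1, 25, 1, 5, 25, 25, 1, 5, 5, 5, 25, 5, 25, 1, 1, 25, 5, 25, 5, 5, 5, 1, 25, 25, 5, 1, 25, 1, 1.
The distinct values are {0, 1, 5, 25}; there are 4 of them.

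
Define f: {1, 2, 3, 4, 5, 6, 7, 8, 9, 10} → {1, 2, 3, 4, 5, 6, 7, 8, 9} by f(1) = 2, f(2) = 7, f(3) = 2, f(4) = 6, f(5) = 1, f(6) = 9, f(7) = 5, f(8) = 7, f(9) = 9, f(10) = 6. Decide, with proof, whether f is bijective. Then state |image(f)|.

6

f(1) = 2 = f(3) with 1 ≠ 3, so f is not injective, hence not bijective.
The image of f is {1, 2, 5, 6, 7, 9}, which has 6 elements.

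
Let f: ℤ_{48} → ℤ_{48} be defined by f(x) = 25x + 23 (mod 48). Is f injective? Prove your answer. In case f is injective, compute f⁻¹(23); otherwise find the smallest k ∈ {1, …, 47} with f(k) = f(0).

0

Suppose f(s) = f(t) in ℤ_{48}. Then 25s + 23 ≡ 25t + 23 (mod 48), so 25(s − t) ≡ 0 (mod 48).
Since gcd(25, 48) = 1, 25 is invertible modulo 48, therefore s − t ≡ 0 (mod 48), i.e. s = t.
Thus f is injective.
We now compute 25⁻¹ mod 48 explicitly. Euclid's algorithm: 48 = 1·25 + 23, 25 = 1·23 + 2, 23 = 11·2 + 1; back-substituting gives 1 = 25·25 − 13·48, so 25⁻¹ ≡ 25 (mod 48).
Since f is injective, we compute f⁻¹(23): solve 25x + 23 ≡ 23 (mod 48), i.e. 25x ≡ 0 (mod 48).
Multiplying by 25⁻¹ = 25 gives x ≡ 25·0 = 0 ≡ 0 (mod 48).
Check: f(0) = 25·0 + 23 = 23 ≡ 23 (mod 48).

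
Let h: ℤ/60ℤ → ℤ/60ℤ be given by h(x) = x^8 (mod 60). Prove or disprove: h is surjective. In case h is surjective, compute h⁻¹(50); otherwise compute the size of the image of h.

h(2): Repeated squaring mod 60: 2^1 ≡ 2, 2^2 ≡ 2² = 4, 2^4 ≡ 4² = 16, 2^8 ≡ 16² = 256 ≡ 16. So 2^8 ≡ 16 (mod 60).
h(4): Repeated squaring mod 60: 4^1 ≡ 4, 4^2 ≡ 4² = 16, 4^4 ≡ 16² = 256 ≡ 16, 4^8 ≡ 16² = 256 ≡ 16. So 4^8 ≡ 16 (mod 60).
So h(2) = h(4) = 16 while 2 ≠ 4, so h is not injective.
A non-injective map from the 60-element set ℤ/60ℤ to itself takes at most 59 distinct values, so it cannot be surjective. So h is not surjective.
Since h is not surjective, we determine |image(h)|. Computing x^8 mod 60 for each x (by repeated squaring, reducing mod 60 at every step), the values h(0), h(1), …, h(59) are: 0, 1, 16, 21, 16, 25, 36, 1, 16, 21, 40, 1, 36, 1, 16, 45, 16, 1, 36, 1, 40, 21, 16, 1, 36, 25, 16, 21, 16, 1, 0, 1, 16, 21, 16, 25, 36, 1, 16, 21, 40, 1, 36, 1, 16, 45, 16, 1, 36, 1, 40, 21, 16, 1, 36, 25, 16, 21, 16, 1.
The distinct values are {0, 1, 16, 21, 25, 36, 40, 45}; there are 8 of them.

8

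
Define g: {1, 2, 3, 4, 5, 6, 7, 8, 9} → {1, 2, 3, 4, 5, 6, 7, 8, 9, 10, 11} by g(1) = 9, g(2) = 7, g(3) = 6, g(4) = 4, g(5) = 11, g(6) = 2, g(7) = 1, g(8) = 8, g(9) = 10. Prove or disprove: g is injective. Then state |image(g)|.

The values g(1), …, g(9) are 9, 7, 6, 4, 11, 2, 1, 8, 10 — all distinct.
So g(a) = g(b) only when a = b, and g is injective.
The image of g is {1, 2, 4, 6, 7, 8, 9, 10, 11}, which has 9 elements.

9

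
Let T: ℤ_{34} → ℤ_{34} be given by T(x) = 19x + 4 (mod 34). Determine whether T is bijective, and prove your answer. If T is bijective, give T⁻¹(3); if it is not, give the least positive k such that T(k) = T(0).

If T(x_1) = T(x_2), then 19x_1 ≡ 19x_2 (mod 34). Because gcd(19, 34) = 1, we may cancel 19 to get x_1 ≡ x_2 (mod 34).
We now compute 19⁻¹ mod 34 explicitly. Euclid's algorithm: 34 = 1·19 + 15, 19 = 1·15 + 4, 15 = 3·4 + 3, 4 = 1·3 + 1; back-substituting gives 1 = 9·19 − 5·34, so 19⁻¹ ≡ 9 (mod 34).
Then y ↦ 9(y − 4) is a two-sided inverse to T, so every y ∈ ℤ_{34} has a preimage.
So T is bijective.
Since T is bijective, we find T⁻¹(3): we need 19x ≡ 3 − 4 ≡ 33 (mod 34). Using 19⁻¹ = 9: x ≡ 9·33 = 297 = 8·34 + 25, so x = 25.
Check: T(25) = 19·25 + 4 = 479 = 14·34 + 3 ≡ 3 (mod 34).

25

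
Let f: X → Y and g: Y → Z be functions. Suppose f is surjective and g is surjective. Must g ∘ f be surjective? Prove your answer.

Let c ∈ Z. Since g is surjective, there is b ∈ Y with g(b) = c. Since f is surjective, there is a ∈ X with f(a) = b.
Then (g ∘ f)(a) = g(b) = c. So g ∘ f is surjective.

surjective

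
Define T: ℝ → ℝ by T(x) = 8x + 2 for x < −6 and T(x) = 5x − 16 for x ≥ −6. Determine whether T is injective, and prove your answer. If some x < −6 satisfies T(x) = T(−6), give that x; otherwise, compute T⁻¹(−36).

-4

Both pieces are strictly increasing (slopes 8 and 5), so each is injective on its own interval.
The left piece maps (−∞, −6) onto (−∞, −46); the right piece maps [−6, ∞) onto [−46, ∞).
These images are disjoint, so no value is attained by both pieces. Thus T is injective.
Because the two images are disjoint, no x < −6 has T(x) = T(−6), so we compute T⁻¹(−36): −36 lies in [−46, ∞), so solve 5x − 16 = −36: x = (−36 + 16)/5 = −4.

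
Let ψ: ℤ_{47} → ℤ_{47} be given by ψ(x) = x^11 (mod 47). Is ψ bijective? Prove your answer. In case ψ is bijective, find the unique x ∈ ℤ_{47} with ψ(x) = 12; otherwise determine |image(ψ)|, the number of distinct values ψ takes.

Since 47 is prime, the nonzero elements of ℤ_{47} form a cyclic group of order 46.
As gcd(11, 46) = 1, raising to the 11th power is a bijection on this group: if a^11 ≡ b^11 then (ab^{−1})^11 = 1, and the only element of order dividing gcd(11, 46) = 1 is 1, so a = b.
With ψ(0) = 0 this makes ψ injective on all of ℤ_{47}, hence bijective (finite equal-size domain and codomain). In particular ψ is bijective.
Since ψ is bijective, we find the preimage of 12. The inverse of x ↦ x^11 on (ℤ_{47})^× is x ↦ x^21, because 11·21 = 231 = 5·46 + 1 ≡ 1 (mod 46) and x^{46} = 1 for x ≠ 0 (Fermat). So ψ⁻¹(12) = 12^21 mod 47.
Repeated squaring mod 47: 12^1 ≡ 12, 12^2 ≡ 12² = 144 ≡ 3, 12^4 ≡ 3² = 9, 12^8 ≡ 9² = 81 ≡ 34, 12^16 ≡ 34² = 1156 ≡ 28. Since 21 = 16 + 4 + 1, 12^21 ≡ 28·9·12: 28·9 = 252 ≡ 17, then 17·12 = 204 ≡ 16. So 12^21 ≡ 16 (mod 47).
Hence ψ⁻¹(12) = 16.

16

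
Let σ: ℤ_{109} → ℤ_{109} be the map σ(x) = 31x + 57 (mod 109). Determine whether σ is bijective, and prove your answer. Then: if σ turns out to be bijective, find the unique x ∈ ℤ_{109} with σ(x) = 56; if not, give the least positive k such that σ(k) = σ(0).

7

Recall: σ is injective if σ(x_1) = σ(x_2) implies x_1 = x_2.
If σ(x_1) = σ(x_2), then 31x_1 ≡ 31x_2 (mod 109). Because gcd(31, 109) = 1, we may cancel 31 to get x_1 ≡ x_2 (mod 109).
We now compute 31⁻¹ mod 109 explicitly. Euclid's algorithm: 109 = 3·31 + 16, 31 = 1·16 + 15, 16 = 1·15 + 1; back-substituting gives 1 = 102·31 − 29·109, so 31⁻¹ ≡ 102 (mod 109).
Then y ↦ 102(y − 57) is a two-sided inverse to σ, so every y ∈ ℤ_{109} has a preimage.
Therefore σ is bijective.
Since σ is bijective, we compute σ⁻¹(56): solve 31x + 57 ≡ 56 (mod 109), i.e. 31x ≡ 108 (mod 109).
Multiplying by 31⁻¹ = 102 gives x ≡ 102·108 = 11016 = 101·109 + 7 ≡ 7 (mod 109).
Check: σ(7) = 31·7 + 57 = 274 = 2·109 + 56 ≡ 56 (mod 109).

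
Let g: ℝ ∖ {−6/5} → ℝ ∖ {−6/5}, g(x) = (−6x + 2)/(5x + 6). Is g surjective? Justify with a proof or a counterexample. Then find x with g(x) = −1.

For any y ≠ −6/5, solving y(5x + 6) = −6x + 2 for x gives a well-defined x ≠ −6/5. So g is surjective.
Solving g(x) = −1: cross-multiplying gives −6x + 2 = −1(5x + 6), which rearranges to −1x = −8, so x = 8.

8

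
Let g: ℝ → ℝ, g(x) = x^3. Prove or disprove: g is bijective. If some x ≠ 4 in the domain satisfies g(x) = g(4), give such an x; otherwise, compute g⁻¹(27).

3

On ℝ, x ↦ x^3 is strictly increasing (injective) and for any y ∈ ℝ the 3rd root y^{1/3} lies in ℝ (surjective). So g is bijective.
Since x ↦ x^3 is strictly increasing on ℝ, it is injective there, so no x ≠ 4 in the domain has g(x) = g(4). We therefore compute g⁻¹(27) = 27^{1/3} = 3 (indeed 3^3 = 27).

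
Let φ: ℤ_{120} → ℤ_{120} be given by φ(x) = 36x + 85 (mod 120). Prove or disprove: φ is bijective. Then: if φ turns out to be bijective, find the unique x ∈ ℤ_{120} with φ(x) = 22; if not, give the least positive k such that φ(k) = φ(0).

We have gcd(36, 120) = 12 > 1. Taking u = 0 and v = 10: φ(0) = 85 and φ(10) = 36·10 + 85 = 445 ≡ 85 (mod 120).
So φ(0) = φ(10) while 0 ≠ 10, therefore φ is not injective, hence not bijective.
Since φ is not bijective, we find the least positive k with φ(k) = φ(0): this means 36k ≡ 0 (mod 120), i.e. 120 ∣ 36k. Since gcd(36, 120) = 12, dividing through by 12 this holds exactly when 10 ∣ 3k, and as gcd(3, 10) = 1, exactly when 10 ∣ k.
The smallest positive such k is 10.

10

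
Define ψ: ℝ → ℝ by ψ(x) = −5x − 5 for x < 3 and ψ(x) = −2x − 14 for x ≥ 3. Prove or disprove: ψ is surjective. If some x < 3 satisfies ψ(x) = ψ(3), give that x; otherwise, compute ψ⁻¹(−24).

5

Both pieces are strictly decreasing (slopes −5 and −2), so each is injective on its own interval.
The left piece maps (−∞, 3) onto (−20, ∞); the right piece maps [3, ∞) onto (−∞, −20].
These images together cover ℝ, so ψ is surjective.
Because the two images are disjoint, no x < 3 has ψ(x) = ψ(3), so we compute ψ⁻¹(−24): −24 lies in (−∞, −20], so solve −2x − 14 = −24: x = (−24 + 14)/(−2) = 5.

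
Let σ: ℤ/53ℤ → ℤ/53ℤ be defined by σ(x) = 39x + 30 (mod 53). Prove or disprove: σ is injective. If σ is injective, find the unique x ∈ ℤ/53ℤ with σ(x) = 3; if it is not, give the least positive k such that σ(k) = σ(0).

36

If σ(a) = σ(b), then 39a ≡ 39b (mod 53). Because gcd(39, 53) = 1, we may cancel 39 to get a ≡ b (mod 53).
Therefore σ is injective.
We now compute 39⁻¹ mod 53 explicitly. Euclid's algorithm: 53 = 1·39 + 14, 39 = 2·14 + 11, 14 = 1·11 + 3, 11 = 3·3 + 2, 3 = 1·2 + 1; back-substituting gives 1 = 34·39 − 25·53, so 39⁻¹ ≡ 34 (mod 53).
Since σ is injective, we compute σ⁻¹(3): solve 39x + 30 ≡ 3 (mod 53), i.e. 39x ≡ 26 (mod 53).
Multiplying by 39⁻¹ = 34 gives x ≡ 34·26 = 884 = 16·53 + 36 ≡ 36 (mod 53).
Check: σ(36) = 39·36 + 30 = 1434 = 27·53 + 3 ≡ 3 (mod 53).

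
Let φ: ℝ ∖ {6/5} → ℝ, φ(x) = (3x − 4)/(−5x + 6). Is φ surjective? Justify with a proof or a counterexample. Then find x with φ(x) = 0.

4/3

If φ(x) = −3/5, cross-multiplying gives −5(3x − 4) = 3(−5x + 6), which simplifies to 20 = 18 — false.  So −3/5 has no preimage and φ is not surjective.
Solving φ(x) = 0: cross-multiplying gives 3x − 4 = 0(−5x + 6), which rearranges to 3x = 4, so x = 4/3.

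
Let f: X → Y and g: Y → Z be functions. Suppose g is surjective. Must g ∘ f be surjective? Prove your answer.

No. Take X = {1}, Y = Z = {1, 2, 3}, f(1) = 1, and g = identity (surjective).
Then (g ∘ f)(1) = 1, and 3 ∈ Z has no preimage under g ∘ f, so g ∘ f is not surjective.

not surjective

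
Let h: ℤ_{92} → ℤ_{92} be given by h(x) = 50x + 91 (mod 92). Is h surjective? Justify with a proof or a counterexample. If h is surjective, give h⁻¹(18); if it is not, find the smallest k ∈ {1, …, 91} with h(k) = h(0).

46

Since gcd(50, 92) = 2, we have 50x ≡ 0 (mod 2) for all x, so h(x) ≡ 1 (mod 2).
But 0 ≢ 1 (mod 2), so 0 ∈ ℤ_{92} has no preimage. So h is not surjective.
Since h is not surjective, we find the least positive k with h(k) = h(0): this means 50k ≡ 0 (mod 92), i.e. 92 ∣ 50k. Since gcd(50, 92) = 2, dividing through by 2 this holds exactly when 46 ∣ 25k, and as gcd(25, 46) = 1, exactly when 46 ∣ k.
The smallest positive such k is 46.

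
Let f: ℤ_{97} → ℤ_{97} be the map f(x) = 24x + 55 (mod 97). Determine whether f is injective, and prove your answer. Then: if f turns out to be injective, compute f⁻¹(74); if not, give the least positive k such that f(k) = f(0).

21

Suppose f(x_1) = f(x_2) in ℤ_{97}. Then 24x_1 + 55 ≡ 24x_2 + 55 (mod 97), hence 24(x_1 − x_2) ≡ 0 (mod 97).
Since gcd(24, 97) = 1, 24 is invertible modulo 97, so x_1 − x_2 ≡ 0 (mod 97), i.e. x_1 = x_2.
Thus f is injective.
We now compute 24⁻¹ mod 97 explicitly. Euclid's algorithm: 97 = 4·24 + 1; back-substituting gives 1 = 93·24 − 23·97, so 24⁻¹ ≡ 93 (mod 97).
Since f is injective, we find f⁻¹(74): we need 24x ≡ 74 − 55 ≡ 19 (mod 97). Using 24⁻¹ = 93: x ≡ 93·19 = 1767 = 18·97 + 21, so x = 21.
Check: f(21) = 24·21 + 55 = 559 = 5·97 + 74 ≡ 74 (mod 97).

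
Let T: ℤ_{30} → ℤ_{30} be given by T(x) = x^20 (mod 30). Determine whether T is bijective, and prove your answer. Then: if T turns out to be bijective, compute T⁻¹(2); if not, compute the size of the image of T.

8

T(2): Repeated squaring mod 30: 2^1 ≡ 2, 2^2 ≡ 2² = 4, 2^4 ≡ 4² = 16, 2^8 ≡ 16² = 256 ≡ 16, 2^16 ≡ 16² = 256 ≡ 16. Since 20 = 16 + 4, 2^20 ≡ 16·16: 16·16 = 256 ≡ 16. So 2^20 ≡ 16 (mod 30).
T(4): Repeated squaring mod 30: 4^1 ≡ 4, 4^2 ≡ 4² = 16, 4^4 ≡ 16² = 256 ≡ 16, 4^8 ≡ 16² = 256 ≡ 16, 4^16 ≡ 16² = 256 ≡ 16. Since 20 = 16 + 4, 4^20 ≡ 16·16: 16·16 = 256 ≡ 16. So 4^20 ≡ 16 (mod 30).
So T(2) = T(4) = 16 while 2 ≠ 4, hence T is not injective, hence not bijective.
Since T is not bijective, we determine |image(T)|. Computing x^20 mod 30 for each x (by repeated squaring, reducing mod 30 at every step), the values T(0), T(1), …, T(29) are: 0, 1, 16, 21, 16, 25, 6, 1, 16, 21, 10, 1, 6, 1, 16, 15, 16, 1, 6, 1, 10, 21, 16, 1, 6, 25, 16, 21, 16, 1.
The distinct values are {0, 1, 6, 10, 15, 16, 21, 25}; there are 8 of them.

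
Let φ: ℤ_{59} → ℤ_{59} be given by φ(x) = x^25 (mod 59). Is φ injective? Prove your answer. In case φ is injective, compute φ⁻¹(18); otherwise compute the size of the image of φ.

Since 59 is prime, the nonzero elements of ℤ_{59} form a cyclic group of order 58.
As gcd(25, 58) = 1, raising to the 25th power is a bijection on this group: if s^25 ≡ t^25 then (st^{−1})^25 = 1, and the only element of order dividing gcd(25, 58) = 1 is 1, so s = t.
With φ(0) = 0 this makes φ injective on all of ℤ_{59}, hence bijective (finite equal-size domain and codomain). In particular φ is injective.
Since φ is injective, we find the preimage of 18. The inverse of x ↦ x^25 on (ℤ_{59})^× is x ↦ x^7, because 25·7 = 175 = 3·58 + 1 ≡ 1 (mod 58) and x^{58} = 1 for x ≠ 0 (Fermat). So φ⁻¹(18) = 18^7 mod 59.
Repeated squaring mod 59: 18^1 ≡ 18, 18^2 ≡ 18² = 324 ≡ 29, 18^4 ≡ 29² = 841 ≡ 15. Since 7 = 4 + 2 + 1, 18^7 ≡ 15·29·18: 15·29 = 435 ≡ 22, then 22·18 = 396 ≡ 42. So 18^7 ≡ 42 (mod 59).
Hence φ⁻¹(18) = 42.

42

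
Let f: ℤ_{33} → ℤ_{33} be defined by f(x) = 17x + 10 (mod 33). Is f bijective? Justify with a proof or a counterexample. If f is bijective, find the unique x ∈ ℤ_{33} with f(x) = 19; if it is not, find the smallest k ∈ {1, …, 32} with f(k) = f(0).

Suppose f(s) = f(t) in ℤ_{33}. Then 17s + 10 ≡ 17t + 10 (mod 33), so 17(s − t) ≡ 0 (mod 33).
Since gcd(17, 33) = 1, 17 is invertible modulo 33, so s − t ≡ 0 (mod 33), i.e. s = t.
We now compute 17⁻¹ mod 33 explicitly. Euclid's algorithm: 33 = 1·17 + 16, 17 = 1·16 + 1; back-substituting gives 1 = 2·17 − 1·33, so 17⁻¹ ≡ 2 (mod 33).
Then y ↦ 2(y − 10) is a two-sided inverse to f, so every y ∈ ℤ_{33} has a preimage.
Thus f is bijective.
Since f is bijective, we find f⁻¹(19): we need 17x ≡ 19 − 10 ≡ 9 (mod 33). Using 17⁻¹ = 2: x ≡ 2·9 = 18, so x = 18.
Check: f(18) = 17·18 + 10 = 316 = 9·33 + 19 ≡ 19 (mod 33).

18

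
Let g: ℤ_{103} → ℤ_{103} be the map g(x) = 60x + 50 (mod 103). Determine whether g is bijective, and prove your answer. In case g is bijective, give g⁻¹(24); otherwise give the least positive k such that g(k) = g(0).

Recall: injectivity means: for all u, v in the domain, g(u) = g(v) implies u = v.
Suppose g(u) = g(v) in ℤ_{103}. Then 60u + 50 ≡ 60v + 50 (mod 103), hence 60(u − v) ≡ 0 (mod 103).
Since gcd(60, 103) = 1, 60 is invertible modulo 103, thus u − v ≡ 0 (mod 103), i.e. u = v.
We now compute 60⁻¹ mod 103 explicitly. Euclid's algorithm: 103 = 1·60 + 43, 60 = 1·43 + 17, 43 = 2·17 + 9, 17 = 1·9 + 8, 9 = 1·8 + 1; back-substituting gives 1 = 91·60 − 53·103, so 60⁻¹ ≡ 91 (mod 103).
For any y ∈ ℤ_{103}, x = 91(y − 50) mod 103 satisfies g(x) = 60·91(y − 50) + 50 ≡ y (since 60·91 ≡ 1 mod 103). So every y has a preimage.
Thus g is bijective.
Since g is bijective, we compute g⁻¹(24): solve 60x + 50 ≡ 24 (mod 103), i.e. 60x ≡ 77 (mod 103).
Multiplying by 60⁻¹ = 91 gives x ≡ 91·77 = 7007 = 68·103 + 3 ≡ 3 (mod 103).
Check: g(3) = 60·3 + 50 = 230 = 2·103 + 24 ≡ 24 (mod 103).

3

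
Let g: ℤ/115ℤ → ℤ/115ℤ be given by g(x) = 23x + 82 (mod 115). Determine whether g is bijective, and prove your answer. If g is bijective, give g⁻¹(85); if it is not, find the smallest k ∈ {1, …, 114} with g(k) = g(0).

5

Recall: injectivity means: for all u, v in the domain, g(u) = g(v) implies u = v.
We have gcd(23, 115) = 23 > 1. Taking u = 0 and v = 5: g(0) = 82 and g(5) = 23·5 + 82 = 197 ≡ 82 (mod 115).
So g(0) = g(5) while 0 ≠ 5, therefore g is not injective, hence not bijective.
Since g is not bijective, we find the least positive k with g(k) = g(0): this means 23k ≡ 0 (mod 115), i.e. 115 ∣ 23k. Since gcd(23, 115) = 23, dividing through by 23 this holds exactly when 5 ∣ k.
The smallest positive such k is 5.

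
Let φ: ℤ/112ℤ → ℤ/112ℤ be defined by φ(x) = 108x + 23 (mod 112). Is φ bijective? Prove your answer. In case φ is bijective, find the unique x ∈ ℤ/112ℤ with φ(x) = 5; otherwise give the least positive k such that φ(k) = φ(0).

We have gcd(108, 112) = 4 > 1. Taking a = 0 and b = 28: φ(0) = 23 and φ(28) = 108·28 + 23 = 3047 ≡ 23 (mod 112).
So φ(0) = φ(28) while 0 ≠ 28, so φ is not injective, hence not bijective.
Since φ is not bijective, we find the least positive k with φ(k) = φ(0): this means 108k ≡ 0 (mod 112), i.e. 112 ∣ 108k. Since gcd(108, 112) = 4, dividing through by 4 this holds exactly when 28 ∣ 27k, and as gcd(27, 28) = 1, exactly when 28 ∣ k.
The smallest positive such k is 28.

28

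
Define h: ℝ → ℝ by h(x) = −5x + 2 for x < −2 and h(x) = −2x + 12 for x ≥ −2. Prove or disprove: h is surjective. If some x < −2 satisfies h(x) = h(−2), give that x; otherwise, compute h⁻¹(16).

-14/5

Both pieces are strictly decreasing (slopes −5 and −2), so each is injective on its own interval.
The left piece maps (−∞, −2) onto (12, ∞); the right piece maps [−2, ∞) onto (−∞, 16].
The union (12, ∞) ∪ (−∞, 16] covers ℝ, so h is surjective.
For the follow-up: the images overlap, so an x < −2 with h(x) = h(−2) exists. h(−2) = 16; solving −5x + 2 = 16 for x < −2 gives x = (16 − 2)/(−5) = −14/5.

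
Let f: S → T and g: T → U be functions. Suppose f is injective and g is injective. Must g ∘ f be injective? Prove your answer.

injective

Suppose (g ∘ f)(x_1) = (g ∘ f)(x_2), i.e. g(f(x_1)) = g(f(x_2)).
Since g is injective, f(x_1) = f(x_2). Since f is injective, x_1 = x_2. Therefore g ∘ f is injective.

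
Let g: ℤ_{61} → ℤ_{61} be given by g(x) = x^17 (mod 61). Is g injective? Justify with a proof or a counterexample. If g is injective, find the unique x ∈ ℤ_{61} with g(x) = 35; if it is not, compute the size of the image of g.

Since 61 is prime, the nonzero elements of ℤ_{61} form a cyclic group of order 60.
As gcd(17, 60) = 1, raising to the 17th power is a bijection on this group: if a^17 ≡ b^17 then (ab^{−1})^17 = 1, and the only element of order dividing gcd(17, 60) = 1 is 1, so a = b.
With g(0) = 0 this makes g injective on all of ℤ_{61}, hence bijective (finite equal-size domain and codomain). In particular g is injective.
Since g is injective, we find the preimage of 35. The inverse of x ↦ x^17 on (ℤ_{61})^× is x ↦ x^53, because 17·53 = 901 = 15·60 + 1 ≡ 1 (mod 60) and x^{60} = 1 for x ≠ 0 (Fermat). So g⁻¹(35) = 35^53 mod 61.
Repeated squaring mod 61: 35^1 ≡ 35, 35^2 ≡ 35² = 1225 ≡ 5, 35^4 ≡ 5² = 25, 35^8 ≡ 25² = 625 ≡ 15, 35^16 ≡ 15² = 225 ≡ 42, 35^32 ≡ 42² = 1764 ≡ 56. Since 53 = 32 + 16 + 4 + 1, 35^53 ≡ 56·42·25·35: 56·42 = 2352 ≡ 34, then 34·25 = 850 ≡ 57, then 57·35 = 1995 ≡ 43. So 35^53 ≡ 43 (mod 61).
Hence g⁻¹(35) = 43.

43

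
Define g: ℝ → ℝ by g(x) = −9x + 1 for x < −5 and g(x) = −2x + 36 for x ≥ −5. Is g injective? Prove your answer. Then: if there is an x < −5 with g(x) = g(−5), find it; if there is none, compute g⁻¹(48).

Both pieces are strictly decreasing (slopes −9 and −2), so each is injective on its own interval.
The left piece maps (−∞, −5) onto (46, ∞); the right piece maps [−5, ∞) onto (−∞, 46].
These images are disjoint, so no value is attained by both pieces. Therefore g is injective.
Because the two images are disjoint, no x < −5 has g(x) = g(−5), so we compute g⁻¹(48): 48 lies in (46, ∞), so solve −9x + 1 = 48: x = (48 − 1)/(−9) = −47/9.

-47/9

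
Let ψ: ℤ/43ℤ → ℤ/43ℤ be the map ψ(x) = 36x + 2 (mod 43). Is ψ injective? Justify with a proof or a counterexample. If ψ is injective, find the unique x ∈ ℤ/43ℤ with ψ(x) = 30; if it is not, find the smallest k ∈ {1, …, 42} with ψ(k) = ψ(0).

39

If ψ(u) = ψ(v), then 36u ≡ 36v (mod 43). Because gcd(36, 43) = 1, we may cancel 36 to get u ≡ v (mod 43).
Hence ψ is injective.
We now compute 36⁻¹ mod 43 explicitly. Euclid's algorithm: 43 = 1·36 + 7, 36 = 5·7 + 1; back-substituting gives 1 = 6·36 − 5·43, so 36⁻¹ ≡ 6 (mod 43).
Since ψ is injective, we compute ψ⁻¹(30): solve 36x + 2 ≡ 30 (mod 43), i.e. 36x ≡ 28 (mod 43).
Multiplying by 36⁻¹ = 6 gives x ≡ 6·28 = 168 = 3·43 + 39 ≡ 39 (mod 43).
Check: ψ(39) = 36·39 + 2 = 1406 = 32·43 + 30 ≡ 30 (mod 43).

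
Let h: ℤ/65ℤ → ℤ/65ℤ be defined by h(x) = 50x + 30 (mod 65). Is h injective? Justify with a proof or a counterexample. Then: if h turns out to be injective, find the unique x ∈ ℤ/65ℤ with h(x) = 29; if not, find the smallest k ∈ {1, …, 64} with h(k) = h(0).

We have gcd(50, 65) = 5 > 1. Taking x_1 = 0 and x_2 = 13: h(0) = 30 and h(13) = 50·13 + 30 = 680 ≡ 30 (mod 65).
So h(0) = h(13) while 0 ≠ 13, so h is not injective.
Since h is not injective, we find the least positive k with h(k) = h(0): this means 50k ≡ 0 (mod 65), i.e. 65 ∣ 50k. Since gcd(50, 65) = 5, dividing through by 5 this holds exactly when 13 ∣ 10k, and as gcd(10, 13) = 1, exactly when 13 ∣ k.
The smallest positive such k is 13.

13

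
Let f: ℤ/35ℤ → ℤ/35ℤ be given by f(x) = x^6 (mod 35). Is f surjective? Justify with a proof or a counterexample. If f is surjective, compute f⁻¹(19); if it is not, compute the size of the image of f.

f(2): Repeated squaring mod 35: 2^1 ≡ 2, 2^2 ≡ 2² = 4, 2^4 ≡ 4² = 16. Since 6 = 4 + 2, 2^6 ≡ 16·4: 16·4 = 64 ≡ 29. So 2^6 ≡ 29 (mod 35).
f(3): Repeated squaring mod 35: 3^1 ≡ 3, 3^2 ≡ 3² = 9, 3^4 ≡ 9² = 81 ≡ 11. Since 6 = 4 + 2, 3^6 ≡ 11·9: 11·9 = 99 ≡ 29. So 3^6 ≡ 29 (mod 35).
So f(2) = f(3) = 29 while 2 ≠ 3, therefore f is not injective.
A non-injective map from the 35-element set ℤ/35ℤ to itself takes at most 34 distinct values, so it cannot be surjective. Hence f is not surjective.
Since f is not surjective, we determine |image(f)|. Computing x^6 mod 35 for each x (by repeated squaring, reducing mod 35 at every step), the values f(0), f(1), …, f(34) are: 0, 1, 29, 29, 1, 15, 1, 14, 29, 1, 15, 1, 29, 29, 21, 15, 1, 29, 29, 1, 15, 21, 29, 29, 1, 15, 1, 29, 14, 1, 15, 1, 29, 29, 1.
The distinct values are {0, 1, 14, 15, 21, 29}; there are 6 of them.

6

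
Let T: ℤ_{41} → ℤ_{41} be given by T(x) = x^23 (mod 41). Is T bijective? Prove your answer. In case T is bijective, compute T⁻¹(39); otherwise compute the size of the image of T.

Since 41 is prime, the nonzero elements of ℤ_{41} form a cyclic group of order 40.
As gcd(23, 40) = 1, raising to the 23rd power is a bijection on this group: if s^23 ≡ t^23 then (st^{−1})^23 = 1, and the only element of order dividing gcd(23, 40) = 1 is 1, so s = t.
With T(0) = 0 this makes T injective on all of ℤ_{41}, hence bijective (finite equal-size domain and codomain). In particular T is bijective.
Since T is bijective, we find the preimage of 39. The inverse of x ↦ x^23 on (ℤ_{41})^× is x ↦ x^7, because 23·7 = 161 = 4·40 + 1 ≡ 1 (mod 40) and x^{40} = 1 for x ≠ 0 (Fermat). So T⁻¹(39) = 39^7 mod 41.
Repeated squaring mod 41: 39^1 ≡ 39, 39^2 ≡ 39² = 1521 ≡ 4, 39^4 ≡ 4² = 16. Since 7 = 4 + 2 + 1, 39^7 ≡ 16·4·39: 16·4 = 64 ≡ 23, then 23·39 = 897 ≡ 36. So 39^7 ≡ 36 (mod 41).
Hence T⁻¹(39) = 36.

36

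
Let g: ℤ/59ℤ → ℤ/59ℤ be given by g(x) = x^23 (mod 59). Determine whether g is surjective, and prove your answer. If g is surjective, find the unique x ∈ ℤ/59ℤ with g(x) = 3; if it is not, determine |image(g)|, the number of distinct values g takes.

Since 59 is prime, the nonzero elements of ℤ/59ℤ form a cyclic group of order 58.
As gcd(23, 58) = 1, raising to the 23rd power is a bijection on this group: if s^23 ≡ t^23 then (st^{−1})^23 = 1, and the only element of order dividing gcd(23, 58) = 1 is 1, so s = t.
With g(0) = 0 this makes g injective on all of ℤ/59ℤ, hence bijective (finite equal-size domain and codomain). In particular g is surjective.
Since g is surjective, we find the preimage of 3. The inverse of x ↦ x^23 on (ℤ/59ℤ)^× is x ↦ x^53, because 23·53 = 1219 = 21·58 + 1 ≡ 1 (mod 58) and x^{58} = 1 for x ≠ 0 (Fermat). So g⁻¹(3) = 3^53 mod 59.
Repeated squaring mod 59: 3^1 ≡ 3, 3^2 ≡ 3² = 9, 3^4 ≡ 9² = 81 ≡ 22, 3^8 ≡ 22² = 484 ≡ 12, 3^16 ≡ 12² = 144 ≡ 26, 3^32 ≡ 26² = 676 ≡ 27. Since 53 = 32 + 16 + 4 + 1, 3^53 ≡ 27·26·22·3: 27·26 = 702 ≡ 53, then 53·22 = 1166 ≡ 45, then 45·3 = 135 ≡ 17. So 3^53 ≡ 17 (mod 59).
Hence g⁻¹(3) = 17.

17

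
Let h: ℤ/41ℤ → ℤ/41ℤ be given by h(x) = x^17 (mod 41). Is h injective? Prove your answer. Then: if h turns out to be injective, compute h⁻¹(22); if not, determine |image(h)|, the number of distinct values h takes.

Since 41 is prime, the nonzero elements of ℤ/41ℤ form a cyclic group of order 40.
As gcd(17, 40) = 1, raising to the 17th power is a bijection on this group: if u^17 ≡ v^17 then (uv^{−1})^17 = 1, and the only element of order dividing gcd(17, 40) = 1 is 1, so u = v.
With h(0) = 0 this makes h injective on all of ℤ/41ℤ, hence bijective (finite equal-size domain and codomain). In particular h is injective.
Since h is injective, we find the preimage of 22. The inverse of x ↦ x^17 on (ℤ/41ℤ)^× is x ↦ x^33, because 17·33 = 561 = 14·40 + 1 ≡ 1 (mod 40) and x^{40} = 1 for x ≠ 0 (Fermat). So h⁻¹(22) = 22^33 mod 41.
Repeated squaring mod 41: 22^1 ≡ 22, 22^2 ≡ 22² = 484 ≡ 33, 22^4 ≡ 33² = 1089 ≡ 23, 22^8 ≡ 23² = 529 ≡ 37, 22^16 ≡ 37² = 1369 ≡ 16, 22^32 ≡ 16² = 256 ≡ 10. Since 33 = 32 + 1, 22^33 ≡ 10·22: 10·22 = 220 ≡ 15. So 22^33 ≡ 15 (mod 41).
Hence h⁻¹(22) = 15.

15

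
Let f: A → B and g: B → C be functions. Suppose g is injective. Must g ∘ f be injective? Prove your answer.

No. Take A = {0, 1}, B = C = {0, 1, 2, 3}, f(0) = f(1) = 0, and g = identity (injective).
Then (g ∘ f)(0) = (g ∘ f)(1) = 0 with 0 ≠ 1, so g ∘ f is not injective.

not injective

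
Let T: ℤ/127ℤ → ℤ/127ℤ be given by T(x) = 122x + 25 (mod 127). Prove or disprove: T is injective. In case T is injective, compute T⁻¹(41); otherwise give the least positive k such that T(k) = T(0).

Suppose T(a) = T(b) in ℤ/127ℤ. Then 122a + 25 ≡ 122b + 25 (mod 127), therefore 122(a − b) ≡ 0 (mod 127).
Since gcd(122, 127) = 1, 122 is invertible modulo 127, hence a − b ≡ 0 (mod 127), i.e. a = b.
Hence T is injective.
We now compute 122⁻¹ mod 127 explicitly. Euclid's algorithm: 127 = 1·122 + 5, 122 = 24·5 + 2, 5 = 2·2 + 1; back-substituting gives 1 = 76·122 − 73·127, so 122⁻¹ ≡ 76 (mod 127).
Since T is injective, we compute T⁻¹(41): solve 122x + 25 ≡ 41 (mod 127), i.e. 122x ≡ 16 (mod 127).
Multiplying by 122⁻¹ = 76 gives x ≡ 76·16 = 1216 = 9·127 + 73 ≡ 73 (mod 127).
Check: T(73) = 122·73 + 25 = 8931 = 70·127 + 41 ≡ 41 (mod 127).

73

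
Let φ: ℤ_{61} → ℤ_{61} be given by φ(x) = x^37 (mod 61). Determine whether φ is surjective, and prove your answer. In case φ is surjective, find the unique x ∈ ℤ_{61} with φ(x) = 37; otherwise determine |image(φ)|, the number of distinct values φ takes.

Since 61 is prime, the nonzero elements of ℤ_{61} form a cyclic group of order 60.
As gcd(37, 60) = 1, raising to the 37th power is a bijection on this group: if u^37 ≡ v^37 then (uv^{−1})^37 = 1, and the only element of order dividing gcd(37, 60) = 1 is 1, so u = v.
With φ(0) = 0 this makes φ injective on all of ℤ_{61}, hence bijective (finite equal-size domain and codomain). In particular φ is surjective.
Since φ is surjective, we find the preimage of 37. The inverse of x ↦ x^37 on (ℤ_{61})^× is x ↦ x^13, because 37·13 = 481 = 8·60 + 1 ≡ 1 (mod 60) and x^{60} = 1 for x ≠ 0 (Fermat). So φ⁻¹(37) = 37^13 mod 61.
Repeated squaring mod 61: 37^1 ≡ 37, 37^2 ≡ 37² = 1369 ≡ 27, 37^4 ≡ 27² = 729 ≡ 58, 37^8 ≡ 58² = 3364 ≡ 9. Since 13 = 8 + 4 + 1, 37^13 ≡ 9·58·37: 9·58 = 522 ≡ 34, then 34·37 = 1258 ≡ 38. So 37^13 ≡ 38 (mod 61).
Hence φ⁻¹(37) = 38.

38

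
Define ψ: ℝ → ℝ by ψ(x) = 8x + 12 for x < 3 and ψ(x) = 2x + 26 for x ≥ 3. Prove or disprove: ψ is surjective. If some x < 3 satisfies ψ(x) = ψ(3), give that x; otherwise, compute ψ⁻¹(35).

5/2

Both pieces are strictly increasing (slopes 8 and 2), so each is injective on its own interval.
The left piece maps (−∞, 3) onto (−∞, 36); the right piece maps [3, ∞) onto [32, ∞).
The union (−∞, 36) ∪ [32, ∞) covers ℝ, so ψ is surjective.
For the follow-up: the images overlap, so an x < 3 with ψ(x) = ψ(3) exists. ψ(3) = 32; solving 8x + 12 = 32 for x < 3 gives x = (32 − 12)/8 = 5/2.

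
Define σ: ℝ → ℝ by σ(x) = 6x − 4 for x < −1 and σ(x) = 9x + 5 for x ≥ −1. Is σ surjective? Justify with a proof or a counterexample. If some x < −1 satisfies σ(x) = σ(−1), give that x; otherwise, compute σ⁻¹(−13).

-3/2

Both pieces are strictly increasing (slopes 6 and 9), so each is injective on its own interval.
The left piece maps (−∞, −1) onto (−∞, −10); the right piece maps [−1, ∞) onto [−4, ∞).
The union (−∞, −10) ∪ [−4, ∞) omits the interval between −10 and −4; in particular −10 has no preimage. So σ is not surjective.
Because the two images are disjoint, no x < −1 has σ(x) = σ(−1), so we compute σ⁻¹(−13): −13 lies in (−∞, −10), so solve 6x − 4 = −13: x = (−13 + 4)/6 = −3/2.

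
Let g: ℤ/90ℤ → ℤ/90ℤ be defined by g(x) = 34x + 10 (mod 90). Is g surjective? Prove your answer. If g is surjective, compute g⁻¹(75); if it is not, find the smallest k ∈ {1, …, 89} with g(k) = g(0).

45

Since gcd(34, 90) = 2, we have 34x ≡ 0 (mod 2) for all x, so g(x) ≡ 0 (mod 2).
But 1 ≢ 0 (mod 2), so 1 ∈ ℤ/90ℤ has no preimage. So g is not surjective.
Since g is not surjective, we find the least positive k with g(k) = g(0): this means 34k ≡ 0 (mod 90), i.e. 90 ∣ 34k. Since gcd(34, 90) = 2, dividing through by 2 this holds exactly when 45 ∣ 17k, and as gcd(17, 45) = 1, exactly when 45 ∣ k.
The smallest positive such k is 45.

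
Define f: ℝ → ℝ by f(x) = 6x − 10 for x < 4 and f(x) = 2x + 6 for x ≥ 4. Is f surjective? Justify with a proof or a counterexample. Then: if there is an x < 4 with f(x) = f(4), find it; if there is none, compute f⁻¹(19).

Both pieces are strictly increasing (slopes 6 and 2), so each is injective on its own interval.
The left piece maps (−∞, 4) onto (−∞, 14); the right piece maps [4, ∞) onto [14, ∞).
These images together cover ℝ, so f is surjective.
Because the two images are disjoint, no x < 4 has f(x) = f(4), so we compute f⁻¹(19): 19 lies in [14, ∞), so solve 2x + 6 = 19: x = (19 − 6)/2 = 13/2.

13/2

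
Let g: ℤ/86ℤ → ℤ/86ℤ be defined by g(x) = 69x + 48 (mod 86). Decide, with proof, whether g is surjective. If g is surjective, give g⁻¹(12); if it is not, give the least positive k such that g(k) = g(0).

78

Recall: surjectivity means every element of the codomain has a preimage under g.
Since gcd(69, 86) = 1, 69 is invertible modulo 86. Euclid's algorithm: 86 = 1·69 + 17, 69 = 4·17 + 1; back-substituting gives 1 = 5·69 − 4·86, so 69⁻¹ ≡ 5 (mod 86).
Then y ↦ 5(y − 48) is a two-sided inverse to g, so every y ∈ ℤ/86ℤ has a preimage.
So g is surjective.
Since g is surjective, we find g⁻¹(12): we need 69x ≡ 12 − 48 ≡ 50 (mod 86). Using 69⁻¹ = 5: x ≡ 5·50 = 250 = 2·86 + 78, so x = 78.
Check: g(78) = 69·78 + 48 = 5430 = 63·86 + 12 ≡ 12 (mod 86).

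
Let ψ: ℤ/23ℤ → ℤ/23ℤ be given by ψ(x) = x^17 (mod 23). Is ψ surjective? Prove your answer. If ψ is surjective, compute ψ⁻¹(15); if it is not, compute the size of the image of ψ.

5

Since 23 is prime, the nonzero elements of ℤ/23ℤ form a cyclic group of order 22.
As gcd(17, 22) = 1, raising to the 17th power is a bijection on this group: if a^17 ≡ b^17 then (ab^{−1})^17 = 1, and the only element of order dividing gcd(17, 22) = 1 is 1, so a = b.
With ψ(0) = 0 this makes ψ injective on all of ℤ/23ℤ, hence bijective (finite equal-size domain and codomain). In particular ψ is surjective.
Since ψ is surjective, we find the preimage of 15. The inverse of x ↦ x^17 on (ℤ/23ℤ)^× is x ↦ x^13, because 17·13 = 221 = 10·22 + 1 ≡ 1 (mod 22) and x^{22} = 1 for x ≠ 0 (Fermat). So ψ⁻¹(15) = 15^13 mod 23.
Repeated squaring mod 23: 15^1 ≡ 15, 15^2 ≡ 15² = 225 ≡ 18, 15^4 ≡ 18² = 324 ≡ 2, 15^8 ≡ 2² = 4. Since 13 = 8 + 4 + 1, 15^13 ≡ 4·2·15: 4·2 = 8, then 8·15 = 120 ≡ 5. So 15^13 ≡ 5 (mod 23).
Hence ψ⁻¹(15) = 5.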